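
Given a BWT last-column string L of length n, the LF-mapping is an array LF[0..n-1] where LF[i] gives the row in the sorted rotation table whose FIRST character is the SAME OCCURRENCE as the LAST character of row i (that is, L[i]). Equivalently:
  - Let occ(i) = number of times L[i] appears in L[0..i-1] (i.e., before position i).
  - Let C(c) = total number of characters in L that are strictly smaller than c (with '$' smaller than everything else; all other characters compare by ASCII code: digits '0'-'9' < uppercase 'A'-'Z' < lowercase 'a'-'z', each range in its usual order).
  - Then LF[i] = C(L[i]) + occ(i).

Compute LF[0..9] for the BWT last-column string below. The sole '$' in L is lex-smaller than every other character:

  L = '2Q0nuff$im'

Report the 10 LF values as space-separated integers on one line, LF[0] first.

Char counts: '$':1, '0':1, '2':1, 'Q':1, 'f':2, 'i':1, 'm':1, 'n':1, 'u':1
C (first-col start): C('$')=0, C('0')=1, C('2')=2, C('Q')=3, C('f')=4, C('i')=6, C('m')=7, C('n')=8, C('u')=9
L[0]='2': occ=0, LF[0]=C('2')+0=2+0=2
L[1]='Q': occ=0, LF[1]=C('Q')+0=3+0=3
L[2]='0': occ=0, LF[2]=C('0')+0=1+0=1
L[3]='n': occ=0, LF[3]=C('n')+0=8+0=8
L[4]='u': occ=0, LF[4]=C('u')+0=9+0=9
L[5]='f': occ=0, LF[5]=C('f')+0=4+0=4
L[6]='f': occ=1, LF[6]=C('f')+1=4+1=5
L[7]='$': occ=0, LF[7]=C('$')+0=0+0=0
L[8]='i': occ=0, LF[8]=C('i')+0=6+0=6
L[9]='m': occ=0, LF[9]=C('m')+0=7+0=7

Answer: 2 3 1 8 9 4 5 0 6 7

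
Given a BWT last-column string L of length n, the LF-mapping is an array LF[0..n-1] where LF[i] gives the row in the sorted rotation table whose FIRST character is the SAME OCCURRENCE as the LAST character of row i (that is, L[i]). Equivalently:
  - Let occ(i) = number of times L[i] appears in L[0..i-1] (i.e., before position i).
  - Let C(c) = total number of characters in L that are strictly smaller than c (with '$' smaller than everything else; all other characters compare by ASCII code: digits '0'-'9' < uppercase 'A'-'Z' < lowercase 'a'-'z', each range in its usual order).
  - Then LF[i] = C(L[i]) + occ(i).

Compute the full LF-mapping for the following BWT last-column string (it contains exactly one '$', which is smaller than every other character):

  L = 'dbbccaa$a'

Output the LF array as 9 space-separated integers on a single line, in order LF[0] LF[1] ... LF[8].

Char counts: '$':1, 'a':3, 'b':2, 'c':2, 'd':1
C (first-col start): C('$')=0, C('a')=1, C('b')=4, C('c')=6, C('d')=8
L[0]='d': occ=0, LF[0]=C('d')+0=8+0=8
L[1]='b': occ=0, LF[1]=C('b')+0=4+0=4
L[2]='b': occ=1, LF[2]=C('b')+1=4+1=5
L[3]='c': occ=0, LF[3]=C('c')+0=6+0=6
L[4]='c': occ=1, LF[4]=C('c')+1=6+1=7
L[5]='a': occ=0, LF[5]=C('a')+0=1+0=1
L[6]='a': occ=1, LF[6]=C('a')+1=1+1=2
L[7]='$': occ=0, LF[7]=C('$')+0=0+0=0
L[8]='a': occ=2, LF[8]=C('a')+2=1+2=3

Answer: 8 4 5 6 7 1 2 0 3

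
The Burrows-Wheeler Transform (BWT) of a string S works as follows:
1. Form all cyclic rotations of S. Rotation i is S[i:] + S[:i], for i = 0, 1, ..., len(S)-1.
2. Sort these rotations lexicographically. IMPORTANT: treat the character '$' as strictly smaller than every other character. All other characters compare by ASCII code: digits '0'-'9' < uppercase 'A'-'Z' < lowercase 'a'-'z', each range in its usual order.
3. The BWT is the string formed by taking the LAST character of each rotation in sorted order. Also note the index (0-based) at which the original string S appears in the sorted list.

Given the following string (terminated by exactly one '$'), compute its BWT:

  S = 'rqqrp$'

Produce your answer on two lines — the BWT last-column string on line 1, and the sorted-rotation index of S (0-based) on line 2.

Answer: prrqq$
5

Derivation:
All 6 rotations (rotation i = S[i:]+S[:i]):
  rot[0] = rqqrp$
  rot[1] = qqrp$r
  rot[2] = qrp$rq
  rot[3] = rp$rqq
  rot[4] = p$rqqr
  rot[5] = $rqqrp
Sorted (with $ < everything):
  sorted[0] = $rqqrp  (last char: 'p')
  sorted[1] = p$rqqr  (last char: 'r')
  sorted[2] = qqrp$r  (last char: 'r')
  sorted[3] = qrp$rq  (last char: 'q')
  sorted[4] = rp$rqq  (last char: 'q')
  sorted[5] = rqqrp$  (last char: '$')
Last column: prrqq$
Original string S is at sorted index 5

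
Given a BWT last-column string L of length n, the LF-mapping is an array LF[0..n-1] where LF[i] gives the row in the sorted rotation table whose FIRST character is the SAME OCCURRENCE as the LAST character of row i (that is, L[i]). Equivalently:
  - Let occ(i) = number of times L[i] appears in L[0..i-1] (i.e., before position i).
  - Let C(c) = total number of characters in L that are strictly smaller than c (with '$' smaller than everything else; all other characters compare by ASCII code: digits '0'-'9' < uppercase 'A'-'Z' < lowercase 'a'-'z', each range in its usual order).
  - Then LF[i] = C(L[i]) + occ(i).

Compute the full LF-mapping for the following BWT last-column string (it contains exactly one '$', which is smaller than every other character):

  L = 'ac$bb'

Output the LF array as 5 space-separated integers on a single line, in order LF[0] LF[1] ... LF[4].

Char counts: '$':1, 'a':1, 'b':2, 'c':1
C (first-col start): C('$')=0, C('a')=1, C('b')=2, C('c')=4
L[0]='a': occ=0, LF[0]=C('a')+0=1+0=1
L[1]='c': occ=0, LF[1]=C('c')+0=4+0=4
L[2]='$': occ=0, LF[2]=C('$')+0=0+0=0
L[3]='b': occ=0, LF[3]=C('b')+0=2+0=2
L[4]='b': occ=1, LF[4]=C('b')+1=2+1=3

Answer: 1 4 0 2 3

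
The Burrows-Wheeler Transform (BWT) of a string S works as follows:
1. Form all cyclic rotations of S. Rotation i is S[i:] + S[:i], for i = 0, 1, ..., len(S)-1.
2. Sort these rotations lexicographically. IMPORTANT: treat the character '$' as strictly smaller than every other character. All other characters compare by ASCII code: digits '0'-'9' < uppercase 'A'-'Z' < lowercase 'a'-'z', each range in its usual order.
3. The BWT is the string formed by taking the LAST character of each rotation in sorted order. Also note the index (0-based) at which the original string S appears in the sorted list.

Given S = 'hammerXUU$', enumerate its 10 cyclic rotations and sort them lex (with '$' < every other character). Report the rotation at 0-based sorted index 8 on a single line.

Answer: mmerXUU$ha

Derivation:
All 10 rotations (rotation i = S[i:]+S[:i]):
  rot[0] = hammerXUU$
  rot[1] = ammerXUU$h
  rot[2] = mmerXUU$ha
  rot[3] = merXUU$ham
  rot[4] = erXUU$hamm
  rot[5] = rXUU$hamme
  rot[6] = XUU$hammer
  rot[7] = UU$hammerX
  rot[8] = U$hammerXU
  rot[9] = $hammerXUU
Sorted (with $ < everything):
  sorted[0] = $hammerXUU
  sorted[1] = U$hammerXU
  sorted[2] = UU$hammerX
  sorted[3] = XUU$hammer
  sorted[4] = ammerXUU$h
  sorted[5] = erXUU$hamm
  sorted[6] = hammerXUU$
  sorted[7] = merXUU$ham
  sorted[8] = mmerXUU$ha
  sorted[9] = rXUU$hamme
sorted[8] = mmerXUU$ha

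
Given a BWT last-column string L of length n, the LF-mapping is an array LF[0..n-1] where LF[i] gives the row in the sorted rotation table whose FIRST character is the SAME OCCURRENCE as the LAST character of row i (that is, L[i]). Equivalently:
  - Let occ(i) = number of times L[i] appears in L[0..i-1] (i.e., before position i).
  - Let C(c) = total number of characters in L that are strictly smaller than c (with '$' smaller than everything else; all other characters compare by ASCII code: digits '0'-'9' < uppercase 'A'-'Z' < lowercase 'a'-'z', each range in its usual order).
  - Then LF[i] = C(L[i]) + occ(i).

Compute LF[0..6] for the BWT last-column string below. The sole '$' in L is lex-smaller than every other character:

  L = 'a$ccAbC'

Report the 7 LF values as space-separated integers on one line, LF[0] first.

Char counts: '$':1, 'A':1, 'C':1, 'a':1, 'b':1, 'c':2
C (first-col start): C('$')=0, C('A')=1, C('C')=2, C('a')=3, C('b')=4, C('c')=5
L[0]='a': occ=0, LF[0]=C('a')+0=3+0=3
L[1]='$': occ=0, LF[1]=C('$')+0=0+0=0
L[2]='c': occ=0, LF[2]=C('c')+0=5+0=5
L[3]='c': occ=1, LF[3]=C('c')+1=5+1=6
L[4]='A': occ=0, LF[4]=C('A')+0=1+0=1
L[5]='b': occ=0, LF[5]=C('b')+0=4+0=4
L[6]='C': occ=0, LF[6]=C('C')+0=2+0=2

Answer: 3 0 5 6 1 4 2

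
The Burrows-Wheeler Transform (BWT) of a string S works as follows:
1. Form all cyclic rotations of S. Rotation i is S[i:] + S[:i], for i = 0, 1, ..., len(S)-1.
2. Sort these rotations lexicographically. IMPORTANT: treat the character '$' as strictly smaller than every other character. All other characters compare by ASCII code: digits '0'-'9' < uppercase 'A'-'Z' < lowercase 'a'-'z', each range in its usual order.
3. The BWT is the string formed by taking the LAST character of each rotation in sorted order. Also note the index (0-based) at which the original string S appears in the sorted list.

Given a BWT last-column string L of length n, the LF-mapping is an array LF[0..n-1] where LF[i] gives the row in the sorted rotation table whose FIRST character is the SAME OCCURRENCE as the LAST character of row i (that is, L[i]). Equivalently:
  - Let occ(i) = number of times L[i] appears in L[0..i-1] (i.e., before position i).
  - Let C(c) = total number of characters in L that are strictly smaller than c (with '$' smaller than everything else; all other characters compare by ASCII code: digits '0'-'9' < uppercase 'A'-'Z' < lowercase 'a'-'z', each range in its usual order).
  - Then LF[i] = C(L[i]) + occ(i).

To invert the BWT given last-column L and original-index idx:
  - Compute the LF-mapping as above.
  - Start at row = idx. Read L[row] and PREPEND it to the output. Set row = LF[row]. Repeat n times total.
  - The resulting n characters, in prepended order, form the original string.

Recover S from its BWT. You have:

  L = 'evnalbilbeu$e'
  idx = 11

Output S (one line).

Answer: unbelievable$

Derivation:
LF mapping: 4 12 10 1 8 2 7 9 3 5 11 0 6
Walk LF starting at row 11, prepending L[row]:
  step 1: row=11, L[11]='$', prepend. Next row=LF[11]=0
  step 2: row=0, L[0]='e', prepend. Next row=LF[0]=4
  step 3: row=4, L[4]='l', prepend. Next row=LF[4]=8
  step 4: row=8, L[8]='b', prepend. Next row=LF[8]=3
  step 5: row=3, L[3]='a', prepend. Next row=LF[3]=1
  step 6: row=1, L[1]='v', prepend. Next row=LF[1]=12
  step 7: row=12, L[12]='e', prepend. Next row=LF[12]=6
  step 8: row=6, L[6]='i', prepend. Next row=LF[6]=7
  step 9: row=7, L[7]='l', prepend. Next row=LF[7]=9
  step 10: row=9, L[9]='e', prepend. Next row=LF[9]=5
  step 11: row=5, L[5]='b', prepend. Next row=LF[5]=2
  step 12: row=2, L[2]='n', prepend. Next row=LF[2]=10
  step 13: row=10, L[10]='u', prepend. Next row=LF[10]=11
Reversed output: unbelievable$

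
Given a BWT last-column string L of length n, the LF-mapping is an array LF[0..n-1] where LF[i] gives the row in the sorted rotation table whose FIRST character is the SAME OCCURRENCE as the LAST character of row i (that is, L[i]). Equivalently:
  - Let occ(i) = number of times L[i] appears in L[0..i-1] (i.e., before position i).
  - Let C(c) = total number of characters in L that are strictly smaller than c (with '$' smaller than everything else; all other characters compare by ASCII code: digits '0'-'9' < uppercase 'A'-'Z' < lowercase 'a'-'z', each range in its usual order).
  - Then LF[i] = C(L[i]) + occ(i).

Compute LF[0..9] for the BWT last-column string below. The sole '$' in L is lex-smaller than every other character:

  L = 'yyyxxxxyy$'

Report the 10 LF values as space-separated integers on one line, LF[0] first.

Char counts: '$':1, 'x':4, 'y':5
C (first-col start): C('$')=0, C('x')=1, C('y')=5
L[0]='y': occ=0, LF[0]=C('y')+0=5+0=5
L[1]='y': occ=1, LF[1]=C('y')+1=5+1=6
L[2]='y': occ=2, LF[2]=C('y')+2=5+2=7
L[3]='x': occ=0, LF[3]=C('x')+0=1+0=1
L[4]='x': occ=1, LF[4]=C('x')+1=1+1=2
L[5]='x': occ=2, LF[5]=C('x')+2=1+2=3
L[6]='x': occ=3, LF[6]=C('x')+3=1+3=4
L[7]='y': occ=3, LF[7]=C('y')+3=5+3=8
L[8]='y': occ=4, LF[8]=C('y')+4=5+4=9
L[9]='$': occ=0, LF[9]=C('$')+0=0+0=0

Answer: 5 6 7 1 2 3 4 8 9 0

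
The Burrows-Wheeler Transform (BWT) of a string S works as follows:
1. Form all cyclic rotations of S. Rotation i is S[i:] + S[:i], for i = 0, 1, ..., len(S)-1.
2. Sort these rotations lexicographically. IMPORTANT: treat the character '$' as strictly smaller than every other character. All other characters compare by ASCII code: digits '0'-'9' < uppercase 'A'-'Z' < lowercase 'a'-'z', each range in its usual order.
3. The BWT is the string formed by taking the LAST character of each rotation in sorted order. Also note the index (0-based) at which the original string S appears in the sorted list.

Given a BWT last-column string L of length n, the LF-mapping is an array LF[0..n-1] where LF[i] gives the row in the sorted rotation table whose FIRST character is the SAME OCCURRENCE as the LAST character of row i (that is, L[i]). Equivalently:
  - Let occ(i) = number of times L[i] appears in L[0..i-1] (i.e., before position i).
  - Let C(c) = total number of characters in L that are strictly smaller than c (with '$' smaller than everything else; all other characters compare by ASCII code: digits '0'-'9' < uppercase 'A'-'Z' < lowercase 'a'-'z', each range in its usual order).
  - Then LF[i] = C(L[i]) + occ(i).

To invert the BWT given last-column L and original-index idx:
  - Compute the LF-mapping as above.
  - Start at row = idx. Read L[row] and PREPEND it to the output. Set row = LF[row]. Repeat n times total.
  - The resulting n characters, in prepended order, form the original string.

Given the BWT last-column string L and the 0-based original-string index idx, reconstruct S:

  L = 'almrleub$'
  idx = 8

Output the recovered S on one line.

LF mapping: 1 4 6 7 5 3 8 2 0
Walk LF starting at row 8, prepending L[row]:
  step 1: row=8, L[8]='$', prepend. Next row=LF[8]=0
  step 2: row=0, L[0]='a', prepend. Next row=LF[0]=1
  step 3: row=1, L[1]='l', prepend. Next row=LF[1]=4
  step 4: row=4, L[4]='l', prepend. Next row=LF[4]=5
  step 5: row=5, L[5]='e', prepend. Next row=LF[5]=3
  step 6: row=3, L[3]='r', prepend. Next row=LF[3]=7
  step 7: row=7, L[7]='b', prepend. Next row=LF[7]=2
  step 8: row=2, L[2]='m', prepend. Next row=LF[2]=6
  step 9: row=6, L[6]='u', prepend. Next row=LF[6]=8
Reversed output: umbrella$

Answer: umbrella$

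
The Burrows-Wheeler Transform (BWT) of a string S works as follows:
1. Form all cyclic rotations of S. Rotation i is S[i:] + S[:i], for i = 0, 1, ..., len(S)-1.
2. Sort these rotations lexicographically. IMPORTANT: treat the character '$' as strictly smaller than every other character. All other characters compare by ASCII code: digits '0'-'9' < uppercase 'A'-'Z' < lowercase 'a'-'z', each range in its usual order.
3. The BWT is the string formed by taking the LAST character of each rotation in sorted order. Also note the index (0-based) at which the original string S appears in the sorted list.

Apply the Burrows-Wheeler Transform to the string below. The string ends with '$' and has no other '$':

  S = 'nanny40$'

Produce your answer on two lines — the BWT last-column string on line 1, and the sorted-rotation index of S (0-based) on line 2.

All 8 rotations (rotation i = S[i:]+S[:i]):
  rot[0] = nanny40$
  rot[1] = anny40$n
  rot[2] = nny40$na
  rot[3] = ny40$nan
  rot[4] = y40$nann
  rot[5] = 40$nanny
  rot[6] = 0$nanny4
  rot[7] = $nanny40
Sorted (with $ < everything):
  sorted[0] = $nanny40  (last char: '0')
  sorted[1] = 0$nanny4  (last char: '4')
  sorted[2] = 40$nanny  (last char: 'y')
  sorted[3] = anny40$n  (last char: 'n')
  sorted[4] = nanny40$  (last char: '$')
  sorted[5] = nny40$na  (last char: 'a')
  sorted[6] = ny40$nan  (last char: 'n')
  sorted[7] = y40$nann  (last char: 'n')
Last column: 04yn$ann
Original string S is at sorted index 4

Answer: 04yn$ann
4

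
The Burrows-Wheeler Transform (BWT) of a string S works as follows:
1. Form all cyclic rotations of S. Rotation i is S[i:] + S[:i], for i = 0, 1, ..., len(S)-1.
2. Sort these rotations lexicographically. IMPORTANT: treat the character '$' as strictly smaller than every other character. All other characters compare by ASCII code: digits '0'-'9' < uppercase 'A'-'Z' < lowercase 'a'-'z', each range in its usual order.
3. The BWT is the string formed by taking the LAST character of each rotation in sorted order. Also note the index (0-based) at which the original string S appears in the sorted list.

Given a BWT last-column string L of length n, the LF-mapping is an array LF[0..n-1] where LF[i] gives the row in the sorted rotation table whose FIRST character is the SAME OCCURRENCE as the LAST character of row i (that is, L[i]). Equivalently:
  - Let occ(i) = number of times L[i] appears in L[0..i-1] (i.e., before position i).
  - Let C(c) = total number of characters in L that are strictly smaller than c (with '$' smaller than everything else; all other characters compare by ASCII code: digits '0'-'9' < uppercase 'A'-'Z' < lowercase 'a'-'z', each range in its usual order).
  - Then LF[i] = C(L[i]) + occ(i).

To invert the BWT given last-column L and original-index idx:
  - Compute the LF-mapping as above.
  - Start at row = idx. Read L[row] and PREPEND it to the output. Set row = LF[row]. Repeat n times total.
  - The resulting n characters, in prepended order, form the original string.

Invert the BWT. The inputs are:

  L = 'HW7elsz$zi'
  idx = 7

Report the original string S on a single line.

Answer: sizzleW7H$

Derivation:
LF mapping: 2 3 1 4 6 7 8 0 9 5
Walk LF starting at row 7, prepending L[row]:
  step 1: row=7, L[7]='$', prepend. Next row=LF[7]=0
  step 2: row=0, L[0]='H', prepend. Next row=LF[0]=2
  step 3: row=2, L[2]='7', prepend. Next row=LF[2]=1
  step 4: row=1, L[1]='W', prepend. Next row=LF[1]=3
  step 5: row=3, L[3]='e', prepend. Next row=LF[3]=4
  step 6: row=4, L[4]='l', prepend. Next row=LF[4]=6
  step 7: row=6, L[6]='z', prepend. Next row=LF[6]=8
  step 8: row=8, L[8]='z', prepend. Next row=LF[8]=9
  step 9: row=9, L[9]='i', prepend. Next row=LF[9]=5
  step 10: row=5, L[5]='s', prepend. Next row=LF[5]=7
Reversed output: sizzleW7H$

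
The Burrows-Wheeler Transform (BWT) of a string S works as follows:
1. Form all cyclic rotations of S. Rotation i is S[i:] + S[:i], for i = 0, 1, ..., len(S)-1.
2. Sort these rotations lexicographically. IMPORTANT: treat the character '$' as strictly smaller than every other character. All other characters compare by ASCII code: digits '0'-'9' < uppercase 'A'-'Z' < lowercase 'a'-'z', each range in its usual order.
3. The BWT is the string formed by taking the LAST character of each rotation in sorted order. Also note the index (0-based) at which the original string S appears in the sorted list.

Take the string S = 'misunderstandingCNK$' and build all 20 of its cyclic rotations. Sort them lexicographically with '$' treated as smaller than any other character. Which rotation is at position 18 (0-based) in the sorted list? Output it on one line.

Answer: tandingCNK$misunders

Derivation:
All 20 rotations (rotation i = S[i:]+S[:i]):
  rot[0] = misunderstandingCNK$
  rot[1] = isunderstandingCNK$m
  rot[2] = sunderstandingCNK$mi
  rot[3] = understandingCNK$mis
  rot[4] = nderstandingCNK$misu
  rot[5] = derstandingCNK$misun
  rot[6] = erstandingCNK$misund
  rot[7] = rstandingCNK$misunde
  rot[8] = standingCNK$misunder
  rot[9] = tandingCNK$misunders
  rot[10] = andingCNK$misunderst
  rot[11] = ndingCNK$misundersta
  rot[12] = dingCNK$misunderstan
  rot[13] = ingCNK$misunderstand
  rot[14] = ngCNK$misunderstandi
  rot[15] = gCNK$misunderstandin
  rot[16] = CNK$misunderstanding
  rot[17] = NK$misunderstandingC
  rot[18] = K$misunderstandingCN
  rot[19] = $misunderstandingCNK
Sorted (with $ < everything):
  sorted[0] = $misunderstandingCNK
  sorted[1] = CNK$misunderstanding
  sorted[2] = K$misunderstandingCN
  sorted[3] = NK$misunderstandingC
  sorted[4] = andingCNK$misunderst
  sorted[5] = derstandingCNK$misun
  sorted[6] = dingCNK$misunderstan
  sorted[7] = erstandingCNK$misund
  sorted[8] = gCNK$misunderstandin
  sorted[9] = ingCNK$misunderstand
  sorted[10] = isunderstandingCNK$m
  sorted[11] = misunderstandingCNK$
  sorted[12] = nderstandingCNK$misu
  sorted[13] = ndingCNK$misundersta
  sorted[14] = ngCNK$misunderstandi
  sorted[15] = rstandingCNK$misunde
  sorted[16] = standingCNK$misunder
  sorted[17] = sunderstandingCNK$mi
  sorted[18] = tandingCNK$misunders
  sorted[19] = understandingCNK$mis
sorted[18] = tandingCNK$misunders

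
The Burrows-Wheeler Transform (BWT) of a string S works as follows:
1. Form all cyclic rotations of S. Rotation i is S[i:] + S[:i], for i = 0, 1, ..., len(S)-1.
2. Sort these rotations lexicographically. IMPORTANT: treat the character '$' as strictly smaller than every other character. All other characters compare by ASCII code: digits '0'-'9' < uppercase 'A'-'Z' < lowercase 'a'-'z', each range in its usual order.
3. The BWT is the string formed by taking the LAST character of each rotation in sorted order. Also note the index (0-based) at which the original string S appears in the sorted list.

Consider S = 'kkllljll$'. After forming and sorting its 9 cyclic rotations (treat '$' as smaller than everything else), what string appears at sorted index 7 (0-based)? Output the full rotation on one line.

Answer: lljll$kkl

Derivation:
All 9 rotations (rotation i = S[i:]+S[:i]):
  rot[0] = kkllljll$
  rot[1] = kllljll$k
  rot[2] = llljll$kk
  rot[3] = lljll$kkl
  rot[4] = ljll$kkll
  rot[5] = jll$kklll
  rot[6] = ll$kklllj
  rot[7] = l$kkllljl
  rot[8] = $kkllljll
Sorted (with $ < everything):
  sorted[0] = $kkllljll
  sorted[1] = jll$kklll
  sorted[2] = kkllljll$
  sorted[3] = kllljll$k
  sorted[4] = l$kkllljl
  sorted[5] = ljll$kkll
  sorted[6] = ll$kklllj
  sorted[7] = lljll$kkl
  sorted[8] = llljll$kk
sorted[7] = lljll$kkl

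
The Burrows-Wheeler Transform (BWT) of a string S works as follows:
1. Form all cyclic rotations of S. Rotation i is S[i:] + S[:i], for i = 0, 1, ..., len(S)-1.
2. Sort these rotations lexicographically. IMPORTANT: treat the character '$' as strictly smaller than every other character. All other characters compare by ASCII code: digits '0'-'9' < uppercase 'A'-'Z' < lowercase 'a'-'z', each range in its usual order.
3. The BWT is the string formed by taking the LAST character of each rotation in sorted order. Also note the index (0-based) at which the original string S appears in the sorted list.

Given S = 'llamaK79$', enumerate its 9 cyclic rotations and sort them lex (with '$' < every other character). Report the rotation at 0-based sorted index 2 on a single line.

Answer: 9$llamaK7

Derivation:
All 9 rotations (rotation i = S[i:]+S[:i]):
  rot[0] = llamaK79$
  rot[1] = lamaK79$l
  rot[2] = amaK79$ll
  rot[3] = maK79$lla
  rot[4] = aK79$llam
  rot[5] = K79$llama
  rot[6] = 79$llamaK
  rot[7] = 9$llamaK7
  rot[8] = $llamaK79
Sorted (with $ < everything):
  sorted[0] = $llamaK79
  sorted[1] = 79$llamaK
  sorted[2] = 9$llamaK7
  sorted[3] = K79$llama
  sorted[4] = aK79$llam
  sorted[5] = amaK79$ll
  sorted[6] = lamaK79$l
  sorted[7] = llamaK79$
  sorted[8] = maK79$lla
sorted[2] = 9$llamaK7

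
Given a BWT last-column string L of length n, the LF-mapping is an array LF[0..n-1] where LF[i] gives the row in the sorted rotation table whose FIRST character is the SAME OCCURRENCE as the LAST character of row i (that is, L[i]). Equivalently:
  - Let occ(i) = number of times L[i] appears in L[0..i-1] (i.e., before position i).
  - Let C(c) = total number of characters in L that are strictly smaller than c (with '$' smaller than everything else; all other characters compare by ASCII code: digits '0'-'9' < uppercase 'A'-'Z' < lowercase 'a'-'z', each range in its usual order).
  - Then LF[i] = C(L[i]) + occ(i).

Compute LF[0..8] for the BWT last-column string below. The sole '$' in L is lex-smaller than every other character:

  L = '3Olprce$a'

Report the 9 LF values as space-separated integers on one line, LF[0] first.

Char counts: '$':1, '3':1, 'O':1, 'a':1, 'c':1, 'e':1, 'l':1, 'p':1, 'r':1
C (first-col start): C('$')=0, C('3')=1, C('O')=2, C('a')=3, C('c')=4, C('e')=5, C('l')=6, C('p')=7, C('r')=8
L[0]='3': occ=0, LF[0]=C('3')+0=1+0=1
L[1]='O': occ=0, LF[1]=C('O')+0=2+0=2
L[2]='l': occ=0, LF[2]=C('l')+0=6+0=6
L[3]='p': occ=0, LF[3]=C('p')+0=7+0=7
L[4]='r': occ=0, LF[4]=C('r')+0=8+0=8
L[5]='c': occ=0, LF[5]=C('c')+0=4+0=4
L[6]='e': occ=0, LF[6]=C('e')+0=5+0=5
L[7]='$': occ=0, LF[7]=C('$')+0=0+0=0
L[8]='a': occ=0, LF[8]=C('a')+0=3+0=3

Answer: 1 2 6 7 8 4 5 0 3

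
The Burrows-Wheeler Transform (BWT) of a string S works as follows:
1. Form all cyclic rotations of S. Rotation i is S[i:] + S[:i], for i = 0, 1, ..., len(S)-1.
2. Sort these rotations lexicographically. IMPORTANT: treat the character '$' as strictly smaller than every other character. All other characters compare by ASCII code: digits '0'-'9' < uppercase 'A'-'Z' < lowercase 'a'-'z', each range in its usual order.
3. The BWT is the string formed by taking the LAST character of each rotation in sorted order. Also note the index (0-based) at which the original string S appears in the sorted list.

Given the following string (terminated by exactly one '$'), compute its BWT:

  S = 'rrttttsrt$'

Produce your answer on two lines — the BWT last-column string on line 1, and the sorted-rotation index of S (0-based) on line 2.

Answer: t$srtrtttr
1

Derivation:
All 10 rotations (rotation i = S[i:]+S[:i]):
  rot[0] = rrttttsrt$
  rot[1] = rttttsrt$r
  rot[2] = ttttsrt$rr
  rot[3] = tttsrt$rrt
  rot[4] = ttsrt$rrtt
  rot[5] = tsrt$rrttt
  rot[6] = srt$rrtttt
  rot[7] = rt$rrtttts
  rot[8] = t$rrttttsr
  rot[9] = $rrttttsrt
Sorted (with $ < everything):
  sorted[0] = $rrttttsrt  (last char: 't')
  sorted[1] = rrttttsrt$  (last char: '$')
  sorted[2] = rt$rrtttts  (last char: 's')
  sorted[3] = rttttsrt$r  (last char: 'r')
  sorted[4] = srt$rrtttt  (last char: 't')
  sorted[5] = t$rrttttsr  (last char: 'r')
  sorted[6] = tsrt$rrttt  (last char: 't')
  sorted[7] = ttsrt$rrtt  (last char: 't')
  sorted[8] = tttsrt$rrt  (last char: 't')
  sorted[9] = ttttsrt$rr  (last char: 'r')
Last column: t$srtrtttr
Original string S is at sorted index 1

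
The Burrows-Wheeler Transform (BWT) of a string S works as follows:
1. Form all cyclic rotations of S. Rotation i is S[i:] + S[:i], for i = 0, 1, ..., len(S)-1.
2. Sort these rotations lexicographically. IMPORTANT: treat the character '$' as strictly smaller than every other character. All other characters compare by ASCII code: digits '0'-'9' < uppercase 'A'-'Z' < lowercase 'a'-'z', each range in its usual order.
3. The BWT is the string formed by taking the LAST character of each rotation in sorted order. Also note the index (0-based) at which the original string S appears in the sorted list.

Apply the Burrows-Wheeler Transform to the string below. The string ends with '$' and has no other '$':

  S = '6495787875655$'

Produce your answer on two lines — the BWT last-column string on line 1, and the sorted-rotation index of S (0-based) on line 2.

Answer: 565679$5885774
6

Derivation:
All 14 rotations (rotation i = S[i:]+S[:i]):
  rot[0] = 6495787875655$
  rot[1] = 495787875655$6
  rot[2] = 95787875655$64
  rot[3] = 5787875655$649
  rot[4] = 787875655$6495
  rot[5] = 87875655$64957
  rot[6] = 7875655$649578
  rot[7] = 875655$6495787
  rot[8] = 75655$64957878
  rot[9] = 5655$649578787
  rot[10] = 655$6495787875
  rot[11] = 55$64957878756
  rot[12] = 5$649578787565
  rot[13] = $6495787875655
Sorted (with $ < everything):
  sorted[0] = $6495787875655  (last char: '5')
  sorted[1] = 495787875655$6  (last char: '6')
  sorted[2] = 5$649578787565  (last char: '5')
  sorted[3] = 55$64957878756  (last char: '6')
  sorted[4] = 5655$649578787  (last char: '7')
  sorted[5] = 5787875655$649  (last char: '9')
  sorted[6] = 6495787875655$  (last char: '$')
  sorted[7] = 655$6495787875  (last char: '5')
  sorted[8] = 75655$64957878  (last char: '8')
  sorted[9] = 7875655$649578  (last char: '8')
  sorted[10] = 787875655$6495  (last char: '5')
  sorted[11] = 875655$6495787  (last char: '7')
  sorted[12] = 87875655$64957  (last char: '7')
  sorted[13] = 95787875655$64  (last char: '4')
Last column: 565679$5885774
Original string S is at sorted index 6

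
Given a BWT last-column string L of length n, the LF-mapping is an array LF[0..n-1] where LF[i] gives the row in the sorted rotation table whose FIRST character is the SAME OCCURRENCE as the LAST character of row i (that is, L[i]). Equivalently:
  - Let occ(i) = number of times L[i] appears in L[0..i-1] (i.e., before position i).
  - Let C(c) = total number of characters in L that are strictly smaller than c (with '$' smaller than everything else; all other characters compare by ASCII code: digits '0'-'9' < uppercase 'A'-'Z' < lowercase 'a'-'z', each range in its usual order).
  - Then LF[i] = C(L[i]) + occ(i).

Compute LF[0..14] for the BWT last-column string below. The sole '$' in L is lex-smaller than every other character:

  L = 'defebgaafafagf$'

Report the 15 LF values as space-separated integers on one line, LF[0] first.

Char counts: '$':1, 'a':4, 'b':1, 'd':1, 'e':2, 'f':4, 'g':2
C (first-col start): C('$')=0, C('a')=1, C('b')=5, C('d')=6, C('e')=7, C('f')=9, C('g')=13
L[0]='d': occ=0, LF[0]=C('d')+0=6+0=6
L[1]='e': occ=0, LF[1]=C('e')+0=7+0=7
L[2]='f': occ=0, LF[2]=C('f')+0=9+0=9
L[3]='e': occ=1, LF[3]=C('e')+1=7+1=8
L[4]='b': occ=0, LF[4]=C('b')+0=5+0=5
L[5]='g': occ=0, LF[5]=C('g')+0=13+0=13
L[6]='a': occ=0, LF[6]=C('a')+0=1+0=1
L[7]='a': occ=1, LF[7]=C('a')+1=1+1=2
L[8]='f': occ=1, LF[8]=C('f')+1=9+1=10
L[9]='a': occ=2, LF[9]=C('a')+2=1+2=3
L[10]='f': occ=2, LF[10]=C('f')+2=9+2=11
L[11]='a': occ=3, LF[11]=C('a')+3=1+3=4
L[12]='g': occ=1, LF[12]=C('g')+1=13+1=14
L[13]='f': occ=3, LF[13]=C('f')+3=9+3=12
L[14]='$': occ=0, LF[14]=C('$')+0=0+0=0

Answer: 6 7 9 8 5 13 1 2 10 3 11 4 14 12 0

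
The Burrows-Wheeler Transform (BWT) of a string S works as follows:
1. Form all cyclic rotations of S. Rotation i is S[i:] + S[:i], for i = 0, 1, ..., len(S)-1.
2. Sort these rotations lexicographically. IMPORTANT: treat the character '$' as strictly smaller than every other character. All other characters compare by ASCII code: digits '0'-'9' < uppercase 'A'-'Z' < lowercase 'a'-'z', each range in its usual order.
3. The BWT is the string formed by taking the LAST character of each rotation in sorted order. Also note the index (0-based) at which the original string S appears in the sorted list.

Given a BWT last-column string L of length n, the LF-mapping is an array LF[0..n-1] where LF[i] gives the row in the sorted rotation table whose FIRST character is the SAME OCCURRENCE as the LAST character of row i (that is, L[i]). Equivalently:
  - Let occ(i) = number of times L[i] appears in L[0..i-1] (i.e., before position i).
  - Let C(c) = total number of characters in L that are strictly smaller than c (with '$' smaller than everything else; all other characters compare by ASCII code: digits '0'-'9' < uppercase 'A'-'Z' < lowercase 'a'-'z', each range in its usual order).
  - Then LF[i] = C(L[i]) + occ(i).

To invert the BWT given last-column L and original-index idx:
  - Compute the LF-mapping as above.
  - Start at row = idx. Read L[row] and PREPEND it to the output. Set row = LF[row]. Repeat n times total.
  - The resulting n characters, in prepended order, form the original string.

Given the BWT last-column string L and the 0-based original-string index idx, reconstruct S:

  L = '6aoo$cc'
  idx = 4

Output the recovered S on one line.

LF mapping: 1 2 5 6 0 3 4
Walk LF starting at row 4, prepending L[row]:
  step 1: row=4, L[4]='$', prepend. Next row=LF[4]=0
  step 2: row=0, L[0]='6', prepend. Next row=LF[0]=1
  step 3: row=1, L[1]='a', prepend. Next row=LF[1]=2
  step 4: row=2, L[2]='o', prepend. Next row=LF[2]=5
  step 5: row=5, L[5]='c', prepend. Next row=LF[5]=3
  step 6: row=3, L[3]='o', prepend. Next row=LF[3]=6
  step 7: row=6, L[6]='c', prepend. Next row=LF[6]=4
Reversed output: cocoa6$

Answer: cocoa6$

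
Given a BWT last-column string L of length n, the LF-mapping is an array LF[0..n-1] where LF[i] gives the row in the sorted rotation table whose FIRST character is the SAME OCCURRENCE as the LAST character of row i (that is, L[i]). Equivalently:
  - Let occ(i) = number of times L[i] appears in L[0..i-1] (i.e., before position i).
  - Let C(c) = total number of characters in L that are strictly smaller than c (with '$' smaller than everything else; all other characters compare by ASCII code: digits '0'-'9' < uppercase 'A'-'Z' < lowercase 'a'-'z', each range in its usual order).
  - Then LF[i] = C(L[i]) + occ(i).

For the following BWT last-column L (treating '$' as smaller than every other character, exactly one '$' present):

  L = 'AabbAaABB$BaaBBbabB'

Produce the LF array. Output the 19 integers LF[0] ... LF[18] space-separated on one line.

Answer: 1 10 15 16 2 11 3 4 5 0 6 12 13 7 8 17 14 18 9

Derivation:
Char counts: '$':1, 'A':3, 'B':6, 'a':5, 'b':4
C (first-col start): C('$')=0, C('A')=1, C('B')=4, C('a')=10, C('b')=15
L[0]='A': occ=0, LF[0]=C('A')+0=1+0=1
L[1]='a': occ=0, LF[1]=C('a')+0=10+0=10
L[2]='b': occ=0, LF[2]=C('b')+0=15+0=15
L[3]='b': occ=1, LF[3]=C('b')+1=15+1=16
L[4]='A': occ=1, LF[4]=C('A')+1=1+1=2
L[5]='a': occ=1, LF[5]=C('a')+1=10+1=11
L[6]='A': occ=2, LF[6]=C('A')+2=1+2=3
L[7]='B': occ=0, LF[7]=C('B')+0=4+0=4
L[8]='B': occ=1, LF[8]=C('B')+1=4+1=5
L[9]='$': occ=0, LF[9]=C('$')+0=0+0=0
L[10]='B': occ=2, LF[10]=C('B')+2=4+2=6
L[11]='a': occ=2, LF[11]=C('a')+2=10+2=12
L[12]='a': occ=3, LF[12]=C('a')+3=10+3=13
L[13]='B': occ=3, LF[13]=C('B')+3=4+3=7
L[14]='B': occ=4, LF[14]=C('B')+4=4+4=8
L[15]='b': occ=2, LF[15]=C('b')+2=15+2=17
L[16]='a': occ=4, LF[16]=C('a')+4=10+4=14
L[17]='b': occ=3, LF[17]=C('b')+3=15+3=18
L[18]='B': occ=5, LF[18]=C('B')+5=4+5=9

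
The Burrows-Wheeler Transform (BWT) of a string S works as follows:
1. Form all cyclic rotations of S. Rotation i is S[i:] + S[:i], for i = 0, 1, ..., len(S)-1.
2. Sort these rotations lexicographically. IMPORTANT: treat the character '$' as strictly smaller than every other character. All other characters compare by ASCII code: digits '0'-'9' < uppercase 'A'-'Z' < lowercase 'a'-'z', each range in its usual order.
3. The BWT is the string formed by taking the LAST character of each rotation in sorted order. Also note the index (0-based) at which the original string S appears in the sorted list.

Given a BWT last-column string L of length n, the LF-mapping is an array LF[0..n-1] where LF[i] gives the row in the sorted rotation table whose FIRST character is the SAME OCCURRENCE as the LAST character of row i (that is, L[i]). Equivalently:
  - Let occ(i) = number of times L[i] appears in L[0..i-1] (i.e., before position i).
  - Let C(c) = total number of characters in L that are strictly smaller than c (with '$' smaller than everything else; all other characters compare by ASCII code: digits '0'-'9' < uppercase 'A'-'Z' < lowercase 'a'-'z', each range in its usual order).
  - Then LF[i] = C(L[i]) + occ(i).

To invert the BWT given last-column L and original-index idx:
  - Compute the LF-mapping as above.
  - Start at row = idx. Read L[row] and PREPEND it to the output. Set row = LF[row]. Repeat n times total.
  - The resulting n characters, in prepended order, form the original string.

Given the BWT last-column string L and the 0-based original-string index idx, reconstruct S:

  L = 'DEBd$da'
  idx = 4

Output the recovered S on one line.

Answer: addEBD$

Derivation:
LF mapping: 2 3 1 5 0 6 4
Walk LF starting at row 4, prepending L[row]:
  step 1: row=4, L[4]='$', prepend. Next row=LF[4]=0
  step 2: row=0, L[0]='D', prepend. Next row=LF[0]=2
  step 3: row=2, L[2]='B', prepend. Next row=LF[2]=1
  step 4: row=1, L[1]='E', prepend. Next row=LF[1]=3
  step 5: row=3, L[3]='d', prepend. Next row=LF[3]=5
  step 6: row=5, L[5]='d', prepend. Next row=LF[5]=6
  step 7: row=6, L[6]='a', prepend. Next row=LF[6]=4
Reversed output: addEBD$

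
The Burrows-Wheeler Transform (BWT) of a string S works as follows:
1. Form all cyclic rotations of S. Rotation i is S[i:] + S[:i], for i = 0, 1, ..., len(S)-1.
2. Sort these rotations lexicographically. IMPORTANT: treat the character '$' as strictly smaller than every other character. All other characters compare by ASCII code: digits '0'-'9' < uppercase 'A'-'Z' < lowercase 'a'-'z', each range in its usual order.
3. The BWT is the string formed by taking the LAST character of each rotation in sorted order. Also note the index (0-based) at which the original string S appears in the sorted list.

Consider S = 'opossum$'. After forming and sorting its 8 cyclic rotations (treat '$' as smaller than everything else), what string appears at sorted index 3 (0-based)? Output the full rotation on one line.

All 8 rotations (rotation i = S[i:]+S[:i]):
  rot[0] = opossum$
  rot[1] = possum$o
  rot[2] = ossum$op
  rot[3] = ssum$opo
  rot[4] = sum$opos
  rot[5] = um$oposs
  rot[6] = m$opossu
  rot[7] = $opossum
Sorted (with $ < everything):
  sorted[0] = $opossum
  sorted[1] = m$opossu
  sorted[2] = opossum$
  sorted[3] = ossum$op
  sorted[4] = possum$o
  sorted[5] = ssum$opo
  sorted[6] = sum$opos
  sorted[7] = um$oposs
sorted[3] = ossum$op

Answer: ossum$op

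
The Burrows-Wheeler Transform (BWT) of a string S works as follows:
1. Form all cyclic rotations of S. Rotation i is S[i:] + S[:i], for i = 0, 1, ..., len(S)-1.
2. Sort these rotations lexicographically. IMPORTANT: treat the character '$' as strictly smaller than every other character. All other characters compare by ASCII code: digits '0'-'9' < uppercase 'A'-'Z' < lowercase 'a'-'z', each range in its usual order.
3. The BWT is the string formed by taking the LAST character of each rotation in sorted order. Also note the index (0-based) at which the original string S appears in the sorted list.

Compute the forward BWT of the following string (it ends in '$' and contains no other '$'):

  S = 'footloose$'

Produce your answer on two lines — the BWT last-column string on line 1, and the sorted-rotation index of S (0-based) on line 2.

All 10 rotations (rotation i = S[i:]+S[:i]):
  rot[0] = footloose$
  rot[1] = ootloose$f
  rot[2] = otloose$fo
  rot[3] = tloose$foo
  rot[4] = loose$foot
  rot[5] = oose$footl
  rot[6] = ose$footlo
  rot[7] = se$footloo
  rot[8] = e$footloos
  rot[9] = $footloose
Sorted (with $ < everything):
  sorted[0] = $footloose  (last char: 'e')
  sorted[1] = e$footloos  (last char: 's')
  sorted[2] = footloose$  (last char: '$')
  sorted[3] = loose$foot  (last char: 't')
  sorted[4] = oose$footl  (last char: 'l')
  sorted[5] = ootloose$f  (last char: 'f')
  sorted[6] = ose$footlo  (last char: 'o')
  sorted[7] = otloose$fo  (last char: 'o')
  sorted[8] = se$footloo  (last char: 'o')
  sorted[9] = tloose$foo  (last char: 'o')
Last column: es$tlfoooo
Original string S is at sorted index 2

Answer: es$tlfoooo
2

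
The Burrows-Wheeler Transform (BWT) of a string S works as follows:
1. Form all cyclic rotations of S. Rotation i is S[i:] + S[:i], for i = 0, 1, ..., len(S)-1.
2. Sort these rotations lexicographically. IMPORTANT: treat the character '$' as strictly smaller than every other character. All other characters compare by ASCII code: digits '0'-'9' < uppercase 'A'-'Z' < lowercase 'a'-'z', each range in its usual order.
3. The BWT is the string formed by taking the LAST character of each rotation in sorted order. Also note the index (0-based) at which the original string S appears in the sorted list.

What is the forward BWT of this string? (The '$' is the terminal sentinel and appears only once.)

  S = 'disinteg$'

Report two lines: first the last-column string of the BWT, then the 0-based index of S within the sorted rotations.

All 9 rotations (rotation i = S[i:]+S[:i]):
  rot[0] = disinteg$
  rot[1] = isinteg$d
  rot[2] = sinteg$di
  rot[3] = integ$dis
  rot[4] = nteg$disi
  rot[5] = teg$disin
  rot[6] = eg$disint
  rot[7] = g$disinte
  rot[8] = $disinteg
Sorted (with $ < everything):
  sorted[0] = $disinteg  (last char: 'g')
  sorted[1] = disinteg$  (last char: '$')
  sorted[2] = eg$disint  (last char: 't')
  sorted[3] = g$disinte  (last char: 'e')
  sorted[4] = integ$dis  (last char: 's')
  sorted[5] = isinteg$d  (last char: 'd')
  sorted[6] = nteg$disi  (last char: 'i')
  sorted[7] = sinteg$di  (last char: 'i')
  sorted[8] = teg$disin  (last char: 'n')
Last column: g$tesdiin
Original string S is at sorted index 1

Answer: g$tesdiin
1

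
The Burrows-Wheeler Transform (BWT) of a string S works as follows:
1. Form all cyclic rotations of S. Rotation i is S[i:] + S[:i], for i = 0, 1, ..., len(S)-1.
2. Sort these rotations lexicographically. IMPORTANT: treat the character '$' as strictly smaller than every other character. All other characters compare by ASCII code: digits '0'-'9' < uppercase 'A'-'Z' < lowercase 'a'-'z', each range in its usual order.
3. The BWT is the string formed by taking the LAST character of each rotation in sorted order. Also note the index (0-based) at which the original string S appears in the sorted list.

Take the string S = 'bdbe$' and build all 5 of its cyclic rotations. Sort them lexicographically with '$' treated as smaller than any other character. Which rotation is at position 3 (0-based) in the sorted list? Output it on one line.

Answer: dbe$b

Derivation:
All 5 rotations (rotation i = S[i:]+S[:i]):
  rot[0] = bdbe$
  rot[1] = dbe$b
  rot[2] = be$bd
  rot[3] = e$bdb
  rot[4] = $bdbe
Sorted (with $ < everything):
  sorted[0] = $bdbe
  sorted[1] = bdbe$
  sorted[2] = be$bd
  sorted[3] = dbe$b
  sorted[4] = e$bdb
sorted[3] = dbe$b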